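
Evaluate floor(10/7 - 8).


10/7 = 1.4286
1.4286 - 8 = -6.5714
floor(-6.5714) = -7

-7


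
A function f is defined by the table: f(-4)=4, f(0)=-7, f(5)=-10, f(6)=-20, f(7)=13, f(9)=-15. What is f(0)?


Reading from the table at x = 0

-7


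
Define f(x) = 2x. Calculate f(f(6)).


f(6) = 12
f(12) = 24

24


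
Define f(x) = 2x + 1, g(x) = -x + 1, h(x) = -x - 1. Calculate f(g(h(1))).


h(1) = -2
g(-2) = 3
f(3) = 7

7


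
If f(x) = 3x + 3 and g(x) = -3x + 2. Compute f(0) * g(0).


6


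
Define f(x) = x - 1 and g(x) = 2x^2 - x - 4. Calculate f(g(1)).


g(1) = -3
f(-3) = -4

-4


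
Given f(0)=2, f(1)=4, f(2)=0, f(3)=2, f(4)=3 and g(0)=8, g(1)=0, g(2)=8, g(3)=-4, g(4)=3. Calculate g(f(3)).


f(3) = 2
g(2) = 8

8


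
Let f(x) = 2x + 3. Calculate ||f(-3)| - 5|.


f(-3) = -3
|-3| = 3
|3 - 5| = 2

2


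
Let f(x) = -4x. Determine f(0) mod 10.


0


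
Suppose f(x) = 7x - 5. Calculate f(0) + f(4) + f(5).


f(0) = -5
f(4) = 23
f(5) = 30
Sum = 48

48


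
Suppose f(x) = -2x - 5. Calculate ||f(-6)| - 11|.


4


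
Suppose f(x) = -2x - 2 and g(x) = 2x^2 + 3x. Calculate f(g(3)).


g(3) = 27
f(27) = -56

-56


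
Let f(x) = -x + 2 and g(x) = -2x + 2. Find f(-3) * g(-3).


f(-3) = 5
g(-3) = 8
Product = 40

40


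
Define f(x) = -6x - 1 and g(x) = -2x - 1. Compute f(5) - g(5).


-20


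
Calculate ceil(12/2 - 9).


12/2 = 6
6 - 9 = -3
ceil(-3) = -3

-3


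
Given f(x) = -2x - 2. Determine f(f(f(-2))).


10


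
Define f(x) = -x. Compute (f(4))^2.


f(4) = -4
(-4)^2 = 16

16


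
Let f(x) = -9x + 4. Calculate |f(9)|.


f(9) = -77
|-77| = 77

77


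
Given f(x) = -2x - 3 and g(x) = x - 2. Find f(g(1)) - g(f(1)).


6


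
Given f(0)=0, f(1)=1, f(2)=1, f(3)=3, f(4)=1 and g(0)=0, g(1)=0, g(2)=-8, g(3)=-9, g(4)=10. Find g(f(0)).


0


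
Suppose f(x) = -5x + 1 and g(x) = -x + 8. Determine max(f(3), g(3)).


f(3) = -14
g(3) = 5
max = 5

5


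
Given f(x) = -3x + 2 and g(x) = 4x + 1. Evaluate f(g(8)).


g(8) = 33
f(33) = -97

-97


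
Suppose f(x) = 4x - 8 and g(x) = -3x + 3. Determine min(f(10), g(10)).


f(10) = 32
g(10) = -27
min = -27

-27


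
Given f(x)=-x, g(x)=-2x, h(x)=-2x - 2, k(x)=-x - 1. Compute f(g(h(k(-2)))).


k(-2) = 1
h(1) = -4
g(-4) = 8
f(8) = -8

-8


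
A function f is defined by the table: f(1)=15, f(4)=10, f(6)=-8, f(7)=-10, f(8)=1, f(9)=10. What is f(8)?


1


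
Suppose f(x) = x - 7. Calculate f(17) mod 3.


f(17) = 10
10 mod 3 = 1

1


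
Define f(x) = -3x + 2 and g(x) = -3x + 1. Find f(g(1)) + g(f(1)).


12


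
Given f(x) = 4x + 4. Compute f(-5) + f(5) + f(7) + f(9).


f(-5) = -16
f(5) = 24
f(7) = 32
f(9) = 40
Sum = 80

80


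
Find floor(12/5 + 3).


5


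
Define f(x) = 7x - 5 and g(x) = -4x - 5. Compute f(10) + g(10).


f(10) = 65
g(10) = -45
Sum = 20

20


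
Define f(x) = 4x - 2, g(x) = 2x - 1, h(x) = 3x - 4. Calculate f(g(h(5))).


82


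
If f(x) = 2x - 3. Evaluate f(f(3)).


f(3) = 3
f(3) = 3

3


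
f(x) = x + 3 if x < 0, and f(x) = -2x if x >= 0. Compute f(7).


7 satisfies x >= 0
f(7) = -14

-14


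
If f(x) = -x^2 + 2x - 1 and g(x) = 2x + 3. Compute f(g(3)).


g(3) = 9
f(9) = (-1)*(9)^2 + 2*(9) - 1 = -64

-64


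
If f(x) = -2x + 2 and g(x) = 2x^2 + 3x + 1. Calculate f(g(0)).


g(0) = 1
f(1) = 0

0


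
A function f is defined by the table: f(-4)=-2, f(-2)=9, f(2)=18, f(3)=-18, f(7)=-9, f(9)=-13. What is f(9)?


Reading from the table at x = 9

-13


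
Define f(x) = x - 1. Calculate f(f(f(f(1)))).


-3


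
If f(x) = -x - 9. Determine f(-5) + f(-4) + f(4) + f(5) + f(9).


f(-5) = -4
f(-4) = -5
f(4) = -13
f(5) = -14
f(9) = -18
Sum = -54

-54


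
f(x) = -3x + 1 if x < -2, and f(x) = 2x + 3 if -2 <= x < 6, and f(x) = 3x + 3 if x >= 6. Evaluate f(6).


6 satisfies x >= 6
f(6) = 21

21


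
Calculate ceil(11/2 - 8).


11/2 = 5.5
5.5 - 8 = -2.5
ceil(-2.5) = -2

-2


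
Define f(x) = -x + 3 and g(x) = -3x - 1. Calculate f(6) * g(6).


57


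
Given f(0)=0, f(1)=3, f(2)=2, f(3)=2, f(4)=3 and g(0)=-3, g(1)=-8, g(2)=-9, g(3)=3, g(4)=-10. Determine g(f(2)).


f(2) = 2
g(2) = -9

-9


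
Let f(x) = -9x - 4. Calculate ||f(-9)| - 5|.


f(-9) = 77
|77| = 77
|77 - 5| = 72

72


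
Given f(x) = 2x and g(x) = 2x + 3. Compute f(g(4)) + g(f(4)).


f(g(4)) = 22
g(f(4)) = 19
Sum = 41

41


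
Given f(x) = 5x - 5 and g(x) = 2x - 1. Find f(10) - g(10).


f(10) = 45
g(10) = 19
Difference = 26

26


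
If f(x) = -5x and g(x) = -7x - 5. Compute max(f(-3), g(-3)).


f(-3) = 15
g(-3) = 16
max = 16

16


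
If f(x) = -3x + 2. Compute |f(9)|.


f(9) = -25
|-25| = 25

25


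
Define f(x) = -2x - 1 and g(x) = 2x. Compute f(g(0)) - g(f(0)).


f(g(0)) = -1
g(f(0)) = -2
Difference = 1

1


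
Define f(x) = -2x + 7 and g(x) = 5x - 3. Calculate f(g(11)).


g(11) = 52
f(52) = -97

-97


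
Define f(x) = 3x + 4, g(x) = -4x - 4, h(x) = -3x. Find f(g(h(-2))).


h(-2) = 6
g(6) = -28
f(-28) = -80

-80


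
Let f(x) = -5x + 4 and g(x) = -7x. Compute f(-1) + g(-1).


16


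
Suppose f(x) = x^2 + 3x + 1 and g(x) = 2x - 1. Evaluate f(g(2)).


19


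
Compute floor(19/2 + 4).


19/2 = 9.5
9.5 + 4 = 13.5
floor(13.5) = 13

13


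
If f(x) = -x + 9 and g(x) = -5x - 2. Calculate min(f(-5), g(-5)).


f(-5) = 14
g(-5) = 23
min = 14

14


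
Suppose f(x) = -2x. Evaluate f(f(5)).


20


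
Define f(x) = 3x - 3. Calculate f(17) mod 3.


f(17) = 48
48 mod 3 = 0

0


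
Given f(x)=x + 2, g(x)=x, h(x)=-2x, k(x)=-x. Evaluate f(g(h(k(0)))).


k(0) = 0
h(0) = 0
g(0) = 0
f(0) = 2

2


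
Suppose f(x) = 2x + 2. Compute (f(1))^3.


f(1) = 4
(4)^3 = 64

64


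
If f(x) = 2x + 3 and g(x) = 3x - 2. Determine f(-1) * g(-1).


-5


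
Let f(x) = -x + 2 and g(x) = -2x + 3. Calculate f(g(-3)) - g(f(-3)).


f(g(-3)) = -7
g(f(-3)) = -7
Difference = 0

0


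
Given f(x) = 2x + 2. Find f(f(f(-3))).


f(-3) = -4
f(-4) = -6
f(-6) = -10

-10


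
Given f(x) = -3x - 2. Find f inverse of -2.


Solve -3x - 2 = -2
x = (-2 + 2) / (-3) = 0

0


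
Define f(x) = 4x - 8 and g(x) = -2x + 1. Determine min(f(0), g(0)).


f(0) = -8
g(0) = 1
min = -8

-8


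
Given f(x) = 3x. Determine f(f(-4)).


f(-4) = -12
f(-12) = -36

-36


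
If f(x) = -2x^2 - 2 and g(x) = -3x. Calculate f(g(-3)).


g(-3) = 9
f(9) = (-2)*(9)^2 - 2 = -164

-164


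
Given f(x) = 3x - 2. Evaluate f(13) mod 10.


f(13) = 37
37 mod 10 = 7

7


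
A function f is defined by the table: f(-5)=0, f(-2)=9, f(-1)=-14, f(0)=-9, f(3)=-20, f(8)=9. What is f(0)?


Reading from the table at x = 0

-9


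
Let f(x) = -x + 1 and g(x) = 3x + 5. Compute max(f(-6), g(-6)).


7


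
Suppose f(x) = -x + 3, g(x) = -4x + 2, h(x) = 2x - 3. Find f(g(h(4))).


21


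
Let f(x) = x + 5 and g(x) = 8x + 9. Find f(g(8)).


78


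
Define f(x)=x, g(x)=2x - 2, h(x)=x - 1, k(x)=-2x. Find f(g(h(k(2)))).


k(2) = -4
h(-4) = -5
g(-5) = -12
f(-12) = -12

-12


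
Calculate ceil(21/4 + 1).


21/4 = 5.25
5.25 + 1 = 6.25
ceil(6.25) = 7

7


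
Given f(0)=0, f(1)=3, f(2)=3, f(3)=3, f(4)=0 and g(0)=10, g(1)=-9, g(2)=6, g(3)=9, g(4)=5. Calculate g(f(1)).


f(1) = 3
g(3) = 9

9


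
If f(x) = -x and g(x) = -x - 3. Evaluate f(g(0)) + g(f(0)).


f(g(0)) = 3
g(f(0)) = -3
Sum = 0

0


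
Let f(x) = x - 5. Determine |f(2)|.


f(2) = -3
|-3| = 3

3


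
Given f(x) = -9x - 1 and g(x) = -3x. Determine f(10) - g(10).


f(10) = -91
g(10) = -30
Difference = -61

-61


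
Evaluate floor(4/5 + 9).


4/5 = 0.8
0.8 + 9 = 9.8
floor(9.8) = 9

9


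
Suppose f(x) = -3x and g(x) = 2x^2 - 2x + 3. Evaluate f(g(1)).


g(1) = 3
f(3) = -9

-9


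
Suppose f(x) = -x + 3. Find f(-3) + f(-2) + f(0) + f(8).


f(-3) = 6
f(-2) = 5
f(0) = 3
f(8) = -5
Sum = 9

9


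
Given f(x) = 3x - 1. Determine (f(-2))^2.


f(-2) = -7
(-7)^2 = 49

49


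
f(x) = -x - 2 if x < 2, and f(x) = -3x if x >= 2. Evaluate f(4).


-12


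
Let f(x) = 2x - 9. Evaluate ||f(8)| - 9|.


f(8) = 7
|7| = 7
|7 - 9| = 2

2


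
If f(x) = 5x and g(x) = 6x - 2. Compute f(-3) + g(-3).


f(-3) = -15
g(-3) = -20
Sum = -35

-35


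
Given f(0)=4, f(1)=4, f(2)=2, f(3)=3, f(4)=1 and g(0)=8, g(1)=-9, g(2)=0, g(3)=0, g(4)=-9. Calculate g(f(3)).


f(3) = 3
g(3) = 0

0


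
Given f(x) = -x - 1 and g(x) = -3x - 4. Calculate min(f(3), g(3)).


f(3) = -4
g(3) = -13
min = -13

-13


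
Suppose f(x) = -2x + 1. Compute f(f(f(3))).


f(3) = -5
f(-5) = 11
f(11) = -21

-21


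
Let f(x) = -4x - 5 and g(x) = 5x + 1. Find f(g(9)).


g(9) = 46
f(46) = -189

-189


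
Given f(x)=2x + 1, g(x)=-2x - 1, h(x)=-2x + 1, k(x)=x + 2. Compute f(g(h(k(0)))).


k(0) = 2
h(2) = -3
g(-3) = 5
f(5) = 11

11


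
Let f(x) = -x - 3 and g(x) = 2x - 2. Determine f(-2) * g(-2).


f(-2) = -1
g(-2) = -6
Product = 6

6


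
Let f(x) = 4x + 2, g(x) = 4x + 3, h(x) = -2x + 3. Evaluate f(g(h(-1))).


94


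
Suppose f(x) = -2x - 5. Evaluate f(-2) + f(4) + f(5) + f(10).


f(-2) = -1
f(4) = -13
f(5) = -15
f(10) = -25
Sum = -54

-54


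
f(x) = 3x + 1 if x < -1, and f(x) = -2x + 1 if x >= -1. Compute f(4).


-7


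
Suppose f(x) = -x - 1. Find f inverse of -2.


1


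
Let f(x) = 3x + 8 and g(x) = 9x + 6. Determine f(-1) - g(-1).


f(-1) = 5
g(-1) = -3
Difference = 8

8


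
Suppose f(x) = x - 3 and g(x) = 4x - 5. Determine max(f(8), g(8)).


27


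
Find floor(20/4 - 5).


20/4 = 5
5 - 5 = 0
floor(0) = 0

0


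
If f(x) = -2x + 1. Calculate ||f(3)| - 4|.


f(3) = -5
|-5| = 5
|5 - 4| = 1

1


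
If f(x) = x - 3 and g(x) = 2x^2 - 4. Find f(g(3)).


g(3) = 14
f(14) = 11

11


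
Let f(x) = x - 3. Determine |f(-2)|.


f(-2) = -5
|-5| = 5

5


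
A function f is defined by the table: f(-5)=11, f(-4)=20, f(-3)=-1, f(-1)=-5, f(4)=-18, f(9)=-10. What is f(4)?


Reading from the table at x = 4

-18


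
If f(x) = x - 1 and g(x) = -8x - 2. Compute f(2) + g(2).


f(2) = 1
g(2) = -18
Sum = -17

-17


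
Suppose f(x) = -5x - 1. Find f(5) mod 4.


f(5) = -26
-26 mod 4 = 2

2


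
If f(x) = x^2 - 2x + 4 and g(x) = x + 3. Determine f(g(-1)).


g(-1) = 2
f(2) = 1*(2)^2 - 2*(2) + 4 = 4

4


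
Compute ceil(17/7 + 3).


17/7 = 2.4286
2.4286 + 3 = 5.4286
ceil(5.4286) = 6

6


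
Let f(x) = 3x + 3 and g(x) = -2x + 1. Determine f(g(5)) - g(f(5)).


f(g(5)) = -24
g(f(5)) = -35
Difference = 11

11


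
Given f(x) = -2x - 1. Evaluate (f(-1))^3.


1


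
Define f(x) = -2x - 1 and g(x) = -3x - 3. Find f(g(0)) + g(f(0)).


5


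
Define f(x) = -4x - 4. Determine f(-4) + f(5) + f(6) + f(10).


f(-4) = 12
f(5) = -24
f(6) = -28
f(10) = -44
Sum = -84

-84


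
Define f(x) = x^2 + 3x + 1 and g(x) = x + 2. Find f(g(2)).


g(2) = 4
f(4) = 1*(4)^2 + 3*(4) + 1 = 29

29


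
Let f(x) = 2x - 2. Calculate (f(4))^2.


f(4) = 6
(6)^2 = 36

36


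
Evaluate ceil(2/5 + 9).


2/5 = 0.4
0.4 + 9 = 9.4
ceil(9.4) = 10

10


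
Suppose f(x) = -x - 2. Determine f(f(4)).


f(4) = -6
f(-6) = 4

4


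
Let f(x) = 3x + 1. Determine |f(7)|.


f(7) = 22
|22| = 22

22


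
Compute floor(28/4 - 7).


28/4 = 7
7 - 7 = 0
floor(0) = 0

0


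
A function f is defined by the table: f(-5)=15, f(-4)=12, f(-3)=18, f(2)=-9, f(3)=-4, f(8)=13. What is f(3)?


Reading from the table at x = 3

-4


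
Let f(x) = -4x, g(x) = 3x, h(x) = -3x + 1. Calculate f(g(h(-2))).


h(-2) = 7
g(7) = 21
f(21) = -84

-84


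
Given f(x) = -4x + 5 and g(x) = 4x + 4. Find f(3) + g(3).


9


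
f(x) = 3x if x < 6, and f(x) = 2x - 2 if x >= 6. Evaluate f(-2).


-2 satisfies x < 6
f(-2) = -6

-6


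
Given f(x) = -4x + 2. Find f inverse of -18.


Solve -4x + 2 = -18
x = (-18 - 2) / (-4) = 5

5


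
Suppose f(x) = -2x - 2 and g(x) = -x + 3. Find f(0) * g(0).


f(0) = -2
g(0) = 3
Product = -6

-6


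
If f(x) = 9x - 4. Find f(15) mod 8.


f(15) = 131
131 mod 8 = 3

3


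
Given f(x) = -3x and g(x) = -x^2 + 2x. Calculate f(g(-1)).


9


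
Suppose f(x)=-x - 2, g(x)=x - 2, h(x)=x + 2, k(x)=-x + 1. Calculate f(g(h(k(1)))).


-2


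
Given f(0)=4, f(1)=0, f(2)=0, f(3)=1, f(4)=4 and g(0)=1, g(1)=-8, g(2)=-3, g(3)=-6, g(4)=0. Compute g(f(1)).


f(1) = 0
g(0) = 1

1


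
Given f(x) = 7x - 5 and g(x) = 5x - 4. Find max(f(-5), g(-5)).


f(-5) = -40
g(-5) = -29
max = -29

-29


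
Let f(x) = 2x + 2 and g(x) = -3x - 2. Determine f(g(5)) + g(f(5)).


f(g(5)) = -32
g(f(5)) = -38
Sum = -70

-70


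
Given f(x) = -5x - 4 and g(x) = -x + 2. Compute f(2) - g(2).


f(2) = -14
g(2) = 0
Difference = -14

-14


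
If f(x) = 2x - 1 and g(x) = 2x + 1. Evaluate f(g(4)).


g(4) = 9
f(9) = 17

17


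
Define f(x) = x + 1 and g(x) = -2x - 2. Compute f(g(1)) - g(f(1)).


f(g(1)) = -3
g(f(1)) = -6
Difference = 3

3


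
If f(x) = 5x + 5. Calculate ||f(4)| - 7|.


18


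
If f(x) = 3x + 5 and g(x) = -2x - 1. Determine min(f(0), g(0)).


f(0) = 5
g(0) = -1
min = -1

-1


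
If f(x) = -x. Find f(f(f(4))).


f(4) = -4
f(-4) = 4
f(4) = -4

-4


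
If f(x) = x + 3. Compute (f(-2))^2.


f(-2) = 1
(1)^2 = 1

1


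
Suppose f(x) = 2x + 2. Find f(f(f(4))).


f(4) = 10
f(10) = 22
f(22) = 46

46


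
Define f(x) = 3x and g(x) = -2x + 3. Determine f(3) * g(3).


f(3) = 9
g(3) = -3
Product = -27

-27


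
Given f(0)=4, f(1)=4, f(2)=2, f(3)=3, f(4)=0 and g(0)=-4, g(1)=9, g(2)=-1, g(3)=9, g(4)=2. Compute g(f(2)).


f(2) = 2
g(2) = -1

-1


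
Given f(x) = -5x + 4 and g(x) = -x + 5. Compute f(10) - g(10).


f(10) = -46
g(10) = -5
Difference = -41

-41


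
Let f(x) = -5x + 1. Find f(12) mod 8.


f(12) = -59
-59 mod 8 = 5

5


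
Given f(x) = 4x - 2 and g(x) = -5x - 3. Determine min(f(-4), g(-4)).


f(-4) = -18
g(-4) = 17
min = -18

-18


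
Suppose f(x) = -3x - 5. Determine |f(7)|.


f(7) = -26
|-26| = 26

26


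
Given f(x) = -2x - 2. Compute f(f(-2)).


-6


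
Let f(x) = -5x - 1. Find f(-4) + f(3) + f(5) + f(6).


-54


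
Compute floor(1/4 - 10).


1/4 = 0.25
0.25 - 10 = -9.75
floor(-9.75) = -10

-10


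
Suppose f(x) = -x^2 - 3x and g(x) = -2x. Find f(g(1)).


g(1) = -2
f(-2) = (-1)*(-2)^2 - 3*(-2) = 2

2


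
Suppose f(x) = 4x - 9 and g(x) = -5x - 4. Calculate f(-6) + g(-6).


f(-6) = -33
g(-6) = 26
Sum = -7

-7


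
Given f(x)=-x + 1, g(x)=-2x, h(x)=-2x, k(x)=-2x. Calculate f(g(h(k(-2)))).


-15


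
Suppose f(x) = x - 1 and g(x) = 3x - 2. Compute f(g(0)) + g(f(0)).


-8


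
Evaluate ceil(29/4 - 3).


29/4 = 7.25
7.25 - 3 = 4.25
ceil(4.25) = 5

5


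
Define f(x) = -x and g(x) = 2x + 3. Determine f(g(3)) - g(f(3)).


f(g(3)) = -9
g(f(3)) = -3
Difference = -6

-6


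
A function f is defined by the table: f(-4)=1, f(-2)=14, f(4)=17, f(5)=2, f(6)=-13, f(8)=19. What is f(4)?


Reading from the table at x = 4

17


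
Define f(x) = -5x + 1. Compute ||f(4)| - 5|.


f(4) = -19
|-19| = 19
|19 - 5| = 14

14


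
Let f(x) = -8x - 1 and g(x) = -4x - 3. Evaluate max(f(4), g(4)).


f(4) = -33
g(4) = -19
max = -19

-19


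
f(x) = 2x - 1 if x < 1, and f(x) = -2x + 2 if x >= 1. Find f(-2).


-2 satisfies x < 1
f(-2) = -5

-5


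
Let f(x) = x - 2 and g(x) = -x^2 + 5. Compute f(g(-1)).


g(-1) = 4
f(4) = 2

2


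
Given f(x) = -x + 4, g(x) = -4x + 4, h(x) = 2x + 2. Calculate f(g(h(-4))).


-24


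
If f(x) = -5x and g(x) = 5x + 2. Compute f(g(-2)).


g(-2) = -8
f(-8) = 40

40


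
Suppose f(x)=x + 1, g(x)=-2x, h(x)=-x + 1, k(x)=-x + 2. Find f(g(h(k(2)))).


k(2) = 0
h(0) = 1
g(1) = -2
f(-2) = -1

-1


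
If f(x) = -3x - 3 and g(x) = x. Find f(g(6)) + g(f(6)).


f(g(6)) = -21
g(f(6)) = -21
Sum = -42

-42


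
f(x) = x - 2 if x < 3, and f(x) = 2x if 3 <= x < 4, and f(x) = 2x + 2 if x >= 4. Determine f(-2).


-2 satisfies x < 3
f(-2) = -4

-4


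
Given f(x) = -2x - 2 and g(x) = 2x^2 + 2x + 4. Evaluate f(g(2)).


g(2) = 16
f(16) = -34

-34


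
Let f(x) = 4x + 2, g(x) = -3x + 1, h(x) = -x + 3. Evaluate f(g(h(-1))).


h(-1) = 4
g(4) = -11
f(-11) = -42

-42


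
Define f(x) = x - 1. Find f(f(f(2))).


f(2) = 1
f(1) = 0
f(0) = -1

-1


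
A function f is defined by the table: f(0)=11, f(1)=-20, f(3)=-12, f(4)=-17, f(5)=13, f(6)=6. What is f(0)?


11


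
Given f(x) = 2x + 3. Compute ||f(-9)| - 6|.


f(-9) = -15
|-15| = 15
|15 - 6| = 9

9


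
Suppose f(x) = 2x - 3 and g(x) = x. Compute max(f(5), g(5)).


f(5) = 7
g(5) = 5
max = 7

7


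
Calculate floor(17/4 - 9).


17/4 = 4.25
4.25 - 9 = -4.75
floor(-4.75) = -5

-5


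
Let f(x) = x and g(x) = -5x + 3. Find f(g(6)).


g(6) = -27
f(-27) = -27

-27


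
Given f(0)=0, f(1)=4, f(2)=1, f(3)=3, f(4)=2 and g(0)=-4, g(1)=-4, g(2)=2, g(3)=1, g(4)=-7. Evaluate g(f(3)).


f(3) = 3
g(3) = 1

1


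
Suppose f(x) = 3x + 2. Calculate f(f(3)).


f(3) = 11
f(11) = 35

35


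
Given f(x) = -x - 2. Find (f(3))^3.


-125


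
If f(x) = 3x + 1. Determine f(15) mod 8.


f(15) = 46
46 mod 8 = 6

6


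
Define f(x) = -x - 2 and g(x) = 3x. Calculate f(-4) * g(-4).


f(-4) = 2
g(-4) = -12
Product = -24

-24


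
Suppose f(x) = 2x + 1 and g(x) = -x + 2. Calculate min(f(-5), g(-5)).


-9


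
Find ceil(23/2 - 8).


23/2 = 11.5
11.5 - 8 = 3.5
ceil(3.5) = 4

4


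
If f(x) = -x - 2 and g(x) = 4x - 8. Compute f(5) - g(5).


f(5) = -7
g(5) = 12
Difference = -19

-19


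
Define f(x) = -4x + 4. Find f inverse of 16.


-3


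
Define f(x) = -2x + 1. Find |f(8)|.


f(8) = -15
|-15| = 15

15


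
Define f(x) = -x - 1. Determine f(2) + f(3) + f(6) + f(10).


f(2) = -3
f(3) = -4
f(6) = -7
f(10) = -11
Sum = -25

-25


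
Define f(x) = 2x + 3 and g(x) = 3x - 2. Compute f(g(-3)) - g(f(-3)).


f(g(-3)) = -19
g(f(-3)) = -11
Difference = -8

-8


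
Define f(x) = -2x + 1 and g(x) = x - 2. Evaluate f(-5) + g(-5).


f(-5) = 11
g(-5) = -7
Sum = 4

4


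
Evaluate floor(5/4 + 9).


5/4 = 1.25
1.25 + 9 = 10.25
floor(10.25) = 10

10


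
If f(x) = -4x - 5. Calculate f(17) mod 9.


8


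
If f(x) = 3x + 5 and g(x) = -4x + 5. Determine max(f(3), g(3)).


f(3) = 14
g(3) = -7
max = 14

14


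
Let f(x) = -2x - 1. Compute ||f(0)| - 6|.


f(0) = -1
|-1| = 1
|1 - 6| = 5

5


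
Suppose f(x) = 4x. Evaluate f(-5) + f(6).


f(-5) = -20
f(6) = 24
Sum = 4

4


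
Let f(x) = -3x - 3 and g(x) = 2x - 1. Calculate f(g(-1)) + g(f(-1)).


5


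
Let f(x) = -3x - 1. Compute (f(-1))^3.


f(-1) = 2
(2)^3 = 8

8


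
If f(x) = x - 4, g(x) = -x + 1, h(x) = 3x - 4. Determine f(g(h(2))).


h(2) = 2
g(2) = -1
f(-1) = -5

-5


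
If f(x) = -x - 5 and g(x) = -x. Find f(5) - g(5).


-5


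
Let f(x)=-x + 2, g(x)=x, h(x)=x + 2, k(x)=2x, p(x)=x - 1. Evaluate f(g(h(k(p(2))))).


-2


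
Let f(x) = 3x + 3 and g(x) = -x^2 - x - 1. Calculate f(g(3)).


g(3) = -13
f(-13) = -36

-36


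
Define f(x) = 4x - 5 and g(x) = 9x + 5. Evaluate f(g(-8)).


g(-8) = -67
f(-67) = -273

-273


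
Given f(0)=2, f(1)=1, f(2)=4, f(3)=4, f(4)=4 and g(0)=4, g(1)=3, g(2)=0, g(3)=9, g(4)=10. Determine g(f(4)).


f(4) = 4
g(4) = 10

10


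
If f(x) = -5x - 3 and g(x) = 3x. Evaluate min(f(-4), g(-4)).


f(-4) = 17
g(-4) = -12
min = -12

-12


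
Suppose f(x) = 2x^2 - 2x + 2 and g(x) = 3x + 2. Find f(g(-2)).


g(-2) = -4
f(-4) = 2*(-4)^2 - 2*(-4) + 2 = 42

42


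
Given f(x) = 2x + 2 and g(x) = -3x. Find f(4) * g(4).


f(4) = 10
g(4) = -12
Product = -120

-120


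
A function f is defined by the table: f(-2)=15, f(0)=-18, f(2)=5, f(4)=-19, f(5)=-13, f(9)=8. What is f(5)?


Reading from the table at x = 5

-13


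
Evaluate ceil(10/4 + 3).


6


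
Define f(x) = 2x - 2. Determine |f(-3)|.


f(-3) = -8
|-8| = 8

8


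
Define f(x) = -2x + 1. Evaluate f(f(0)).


f(0) = 1
f(1) = -1

-1


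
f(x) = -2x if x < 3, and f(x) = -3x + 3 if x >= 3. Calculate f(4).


-9


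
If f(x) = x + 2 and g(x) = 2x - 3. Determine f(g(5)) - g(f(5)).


f(g(5)) = 9
g(f(5)) = 11
Difference = -2

-2


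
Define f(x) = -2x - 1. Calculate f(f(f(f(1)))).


f(1) = -3
f(-3) = 5
f(5) = -11
f(-11) = 21

21


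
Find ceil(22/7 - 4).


22/7 = 3.1429
3.1429 - 4 = -0.8571
ceil(-0.8571) = 0

0


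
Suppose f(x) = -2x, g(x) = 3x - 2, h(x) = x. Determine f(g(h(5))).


h(5) = 5
g(5) = 13
f(13) = -26

-26


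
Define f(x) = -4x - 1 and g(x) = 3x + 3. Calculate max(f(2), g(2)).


f(2) = -9
g(2) = 9
max = 9

9


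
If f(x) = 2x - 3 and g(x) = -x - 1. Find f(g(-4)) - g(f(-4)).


f(g(-4)) = 3
g(f(-4)) = 10
Difference = -7

-7


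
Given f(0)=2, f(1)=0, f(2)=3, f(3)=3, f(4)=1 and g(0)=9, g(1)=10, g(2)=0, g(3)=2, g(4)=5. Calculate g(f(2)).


2


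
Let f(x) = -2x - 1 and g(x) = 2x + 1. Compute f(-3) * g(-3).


f(-3) = 5
g(-3) = -5
Product = -25

-25


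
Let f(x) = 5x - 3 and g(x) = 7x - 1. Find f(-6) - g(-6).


f(-6) = -33
g(-6) = -43
Difference = 10

10


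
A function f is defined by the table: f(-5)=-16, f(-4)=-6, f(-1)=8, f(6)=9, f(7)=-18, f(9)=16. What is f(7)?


-18


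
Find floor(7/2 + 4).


7/2 = 3.5
3.5 + 4 = 7.5
floor(7.5) = 7

7


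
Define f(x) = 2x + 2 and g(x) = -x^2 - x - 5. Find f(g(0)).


g(0) = -5
f(-5) = -8

-8


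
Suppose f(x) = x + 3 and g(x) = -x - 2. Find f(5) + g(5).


f(5) = 8
g(5) = -7
Sum = 1

1


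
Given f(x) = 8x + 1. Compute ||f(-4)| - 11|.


f(-4) = -31
|-31| = 31
|31 - 11| = 20

20


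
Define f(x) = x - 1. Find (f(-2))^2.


f(-2) = -3
(-3)^2 = 9

9


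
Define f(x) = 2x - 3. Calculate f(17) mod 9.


4


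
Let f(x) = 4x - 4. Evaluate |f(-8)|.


36


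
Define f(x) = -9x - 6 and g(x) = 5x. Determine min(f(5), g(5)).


f(5) = -51
g(5) = 25
min = -51

-51


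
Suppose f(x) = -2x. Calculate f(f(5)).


f(5) = -10
f(-10) = 20

20


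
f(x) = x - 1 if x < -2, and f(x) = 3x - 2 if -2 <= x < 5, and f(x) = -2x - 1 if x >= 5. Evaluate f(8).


-17


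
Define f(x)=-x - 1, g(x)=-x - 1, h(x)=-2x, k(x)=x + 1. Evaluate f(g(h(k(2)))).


k(2) = 3
h(3) = -6
g(-6) = 5
f(5) = -6

-6


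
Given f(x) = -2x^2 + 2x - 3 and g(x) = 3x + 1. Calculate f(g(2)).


-87


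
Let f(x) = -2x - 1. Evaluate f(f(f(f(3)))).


f(3) = -7
f(-7) = 13
f(13) = -27
f(-27) = 53

53


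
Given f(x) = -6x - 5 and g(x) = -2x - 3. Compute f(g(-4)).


g(-4) = 5
f(5) = -35

-35


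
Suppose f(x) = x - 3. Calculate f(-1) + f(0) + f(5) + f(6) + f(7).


f(-1) = -4
f(0) = -3
f(5) = 2
f(6) = 3
f(7) = 4
Sum = 2

2


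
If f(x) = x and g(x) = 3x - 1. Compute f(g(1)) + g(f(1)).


f(g(1)) = 2
g(f(1)) = 2
Sum = 4

4


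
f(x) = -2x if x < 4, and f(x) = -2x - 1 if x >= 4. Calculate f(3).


3 satisfies x < 4
f(3) = -6

-6


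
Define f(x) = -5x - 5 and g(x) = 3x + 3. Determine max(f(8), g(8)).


f(8) = -45
g(8) = 27
max = 27

27


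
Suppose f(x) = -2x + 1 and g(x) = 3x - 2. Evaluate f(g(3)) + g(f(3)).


f(g(3)) = -13
g(f(3)) = -17
Sum = -30

-30


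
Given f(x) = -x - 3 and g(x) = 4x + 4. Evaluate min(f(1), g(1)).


f(1) = -4
g(1) = 8
min = -4

-4


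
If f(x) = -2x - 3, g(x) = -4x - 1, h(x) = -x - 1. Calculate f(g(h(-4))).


23


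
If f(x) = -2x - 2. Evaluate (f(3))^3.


f(3) = -8
(-8)^3 = -512

-512


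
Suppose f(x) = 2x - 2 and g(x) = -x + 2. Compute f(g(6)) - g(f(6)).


f(g(6)) = -10
g(f(6)) = -8
Difference = -2

-2


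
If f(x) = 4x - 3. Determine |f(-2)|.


f(-2) = -11
|-11| = 11

11


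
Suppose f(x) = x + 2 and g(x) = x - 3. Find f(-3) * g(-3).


f(-3) = -1
g(-3) = -6
Product = 6

6


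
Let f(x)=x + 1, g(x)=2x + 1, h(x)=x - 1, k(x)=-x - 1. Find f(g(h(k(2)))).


k(2) = -3
h(-3) = -4
g(-4) = -7
f(-7) = -6

-6


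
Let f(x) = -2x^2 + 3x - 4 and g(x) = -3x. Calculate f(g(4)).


g(4) = -12
f(-12) = (-2)*(-12)^2 + 3*(-12) - 4 = -328

-328


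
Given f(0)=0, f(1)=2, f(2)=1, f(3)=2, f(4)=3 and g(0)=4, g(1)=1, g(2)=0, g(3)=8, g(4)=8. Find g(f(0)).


f(0) = 0
g(0) = 4

4


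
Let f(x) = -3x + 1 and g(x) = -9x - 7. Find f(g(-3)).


g(-3) = 20
f(20) = -59

-59


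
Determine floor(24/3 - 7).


24/3 = 8
8 - 7 = 1
floor(1) = 1

1


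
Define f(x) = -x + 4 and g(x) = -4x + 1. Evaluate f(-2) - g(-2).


f(-2) = 6
g(-2) = 9
Difference = -3

-3


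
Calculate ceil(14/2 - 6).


14/2 = 7
7 - 6 = 1
ceil(1) = 1

1


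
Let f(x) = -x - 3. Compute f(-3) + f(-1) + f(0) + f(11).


-19


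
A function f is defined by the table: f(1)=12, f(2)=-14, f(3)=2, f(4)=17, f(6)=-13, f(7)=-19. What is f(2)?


Reading from the table at x = 2

-14


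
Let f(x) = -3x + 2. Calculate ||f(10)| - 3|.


f(10) = -28
|-28| = 28
|28 - 3| = 25

25


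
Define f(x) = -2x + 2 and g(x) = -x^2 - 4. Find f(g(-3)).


g(-3) = -13
f(-13) = 28

28


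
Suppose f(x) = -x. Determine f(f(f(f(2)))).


2


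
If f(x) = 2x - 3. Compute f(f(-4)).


f(-4) = -11
f(-11) = -25

-25


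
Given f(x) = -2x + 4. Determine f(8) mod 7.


f(8) = -12
-12 mod 7 = 2

2


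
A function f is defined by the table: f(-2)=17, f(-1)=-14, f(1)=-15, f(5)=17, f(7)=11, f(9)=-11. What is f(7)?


Reading from the table at x = 7

11


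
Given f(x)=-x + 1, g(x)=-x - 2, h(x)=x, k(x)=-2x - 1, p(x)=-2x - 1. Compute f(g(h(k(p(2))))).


p(2) = -5
k(-5) = 9
h(9) = 9
g(9) = -11
f(-11) = 12

12


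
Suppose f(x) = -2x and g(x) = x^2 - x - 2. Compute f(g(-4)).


g(-4) = 18
f(18) = -36

-36


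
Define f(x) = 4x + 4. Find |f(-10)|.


36


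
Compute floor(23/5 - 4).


23/5 = 4.6
4.6 - 4 = 0.6
floor(0.6) = 0

0


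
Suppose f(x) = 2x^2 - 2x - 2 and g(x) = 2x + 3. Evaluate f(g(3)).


g(3) = 9
f(9) = 2*(9)^2 - 2*(9) - 2 = 142

142


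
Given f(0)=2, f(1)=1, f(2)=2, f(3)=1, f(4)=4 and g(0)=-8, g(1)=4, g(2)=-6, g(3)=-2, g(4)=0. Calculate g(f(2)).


-6


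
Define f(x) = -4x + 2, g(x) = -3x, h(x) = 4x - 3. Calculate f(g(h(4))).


158


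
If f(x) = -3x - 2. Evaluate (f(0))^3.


f(0) = -2
(-2)^3 = -8

-8


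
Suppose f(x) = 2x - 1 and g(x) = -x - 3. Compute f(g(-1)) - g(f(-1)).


f(g(-1)) = -5
g(f(-1)) = 0
Difference = -5

-5


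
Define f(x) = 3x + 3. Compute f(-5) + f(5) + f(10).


f(-5) = -12
f(5) = 18
f(10) = 33
Sum = 39

39


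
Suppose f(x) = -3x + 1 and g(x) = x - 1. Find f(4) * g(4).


-33


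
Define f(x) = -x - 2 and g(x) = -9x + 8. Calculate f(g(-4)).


g(-4) = 44
f(44) = -46

-46


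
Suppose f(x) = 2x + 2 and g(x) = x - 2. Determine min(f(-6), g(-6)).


f(-6) = -10
g(-6) = -8
min = -10

-10


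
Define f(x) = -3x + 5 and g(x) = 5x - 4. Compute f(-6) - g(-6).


57


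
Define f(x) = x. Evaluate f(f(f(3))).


3


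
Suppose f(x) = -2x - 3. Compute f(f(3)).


f(3) = -9
f(-9) = 15

15


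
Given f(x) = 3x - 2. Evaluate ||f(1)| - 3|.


f(1) = 1
|1| = 1
|1 - 3| = 2

2


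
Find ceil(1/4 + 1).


1/4 = 0.25
0.25 + 1 = 1.25
ceil(1.25) = 2

2


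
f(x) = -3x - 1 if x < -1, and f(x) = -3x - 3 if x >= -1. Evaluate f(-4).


-4 satisfies x < -1
f(-4) = 11

11


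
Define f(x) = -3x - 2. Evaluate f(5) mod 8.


f(5) = -17
-17 mod 8 = 7

7


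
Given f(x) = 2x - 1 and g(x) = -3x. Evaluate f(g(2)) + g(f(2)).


f(g(2)) = -13
g(f(2)) = -9
Sum = -22

-22


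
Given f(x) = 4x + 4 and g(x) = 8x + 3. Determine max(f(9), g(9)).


f(9) = 40
g(9) = 75
max = 75

75


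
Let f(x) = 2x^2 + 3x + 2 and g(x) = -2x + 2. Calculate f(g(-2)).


g(-2) = 6
f(6) = 2*(6)^2 + 3*(6) + 2 = 92

92


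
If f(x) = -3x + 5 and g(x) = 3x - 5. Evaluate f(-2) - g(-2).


f(-2) = 11
g(-2) = -11
Difference = 22

22


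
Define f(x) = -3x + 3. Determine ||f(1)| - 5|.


5


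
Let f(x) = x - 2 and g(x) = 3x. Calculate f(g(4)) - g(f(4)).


4


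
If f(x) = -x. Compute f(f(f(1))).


f(1) = -1
f(-1) = 1
f(1) = -1

-1


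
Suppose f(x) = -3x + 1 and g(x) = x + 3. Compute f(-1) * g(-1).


f(-1) = 4
g(-1) = 2
Product = 8

8


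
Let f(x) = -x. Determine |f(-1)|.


1


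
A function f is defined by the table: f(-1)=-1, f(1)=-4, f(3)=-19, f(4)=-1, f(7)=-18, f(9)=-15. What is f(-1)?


Reading from the table at x = -1

-1


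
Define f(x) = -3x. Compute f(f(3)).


f(3) = -9
f(-9) = 27

27


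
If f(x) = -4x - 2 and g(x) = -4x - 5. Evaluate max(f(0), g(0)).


f(0) = -2
g(0) = -5
max = -2

-2


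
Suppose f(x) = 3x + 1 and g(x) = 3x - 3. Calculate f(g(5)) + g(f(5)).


f(g(5)) = 37
g(f(5)) = 45
Sum = 82

82


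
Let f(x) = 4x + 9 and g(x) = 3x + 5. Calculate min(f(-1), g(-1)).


f(-1) = 5
g(-1) = 2
min = 2

2


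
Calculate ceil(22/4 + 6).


22/4 = 5.5
5.5 + 6 = 11.5
ceil(11.5) = 12

12


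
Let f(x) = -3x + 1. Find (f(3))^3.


f(3) = -8
(-8)^3 = -512

-512


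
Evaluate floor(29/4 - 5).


29/4 = 7.25
7.25 - 5 = 2.25
floor(2.25) = 2

2


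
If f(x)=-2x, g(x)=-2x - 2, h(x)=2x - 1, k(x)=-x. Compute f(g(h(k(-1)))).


k(-1) = 1
h(1) = 1
g(1) = -4
f(-4) = 8

8


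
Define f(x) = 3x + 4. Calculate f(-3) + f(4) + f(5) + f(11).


f(-3) = -5
f(4) = 16
f(5) = 19
f(11) = 37
Sum = 67

67


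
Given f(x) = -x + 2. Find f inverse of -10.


Solve -x + 2 = -10
x = (-10 - 2) / (-1) = 12

12


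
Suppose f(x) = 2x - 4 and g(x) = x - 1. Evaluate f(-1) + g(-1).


-8


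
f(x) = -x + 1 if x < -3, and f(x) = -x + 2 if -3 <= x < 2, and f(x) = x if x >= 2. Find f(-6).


-6 satisfies x < -3
f(-6) = 7

7


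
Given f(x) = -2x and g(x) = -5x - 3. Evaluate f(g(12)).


g(12) = -63
f(-63) = 126

126


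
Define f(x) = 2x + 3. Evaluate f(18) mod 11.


f(18) = 39
39 mod 11 = 6

6


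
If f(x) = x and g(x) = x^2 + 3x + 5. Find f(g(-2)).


g(-2) = 3
f(3) = 3

3


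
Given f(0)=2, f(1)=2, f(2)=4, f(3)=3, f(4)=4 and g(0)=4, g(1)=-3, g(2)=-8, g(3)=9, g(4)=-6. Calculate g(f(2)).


-6


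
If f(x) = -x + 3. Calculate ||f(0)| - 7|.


f(0) = 3
|3| = 3
|3 - 7| = 4

4


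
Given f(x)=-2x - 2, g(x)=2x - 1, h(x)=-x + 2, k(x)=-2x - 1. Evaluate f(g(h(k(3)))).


k(3) = -7
h(-7) = 9
g(9) = 17
f(17) = -36

-36


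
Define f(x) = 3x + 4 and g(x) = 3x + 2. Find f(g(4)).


g(4) = 14
f(14) = 46

46


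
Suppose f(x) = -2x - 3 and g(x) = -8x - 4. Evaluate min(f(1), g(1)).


f(1) = -5
g(1) = -12
min = -12

-12


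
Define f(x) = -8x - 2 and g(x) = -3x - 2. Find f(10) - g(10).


f(10) = -82
g(10) = -32
Difference = -50

-50


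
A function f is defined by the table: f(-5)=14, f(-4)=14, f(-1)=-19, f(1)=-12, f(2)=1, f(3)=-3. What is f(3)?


Reading from the table at x = 3

-3


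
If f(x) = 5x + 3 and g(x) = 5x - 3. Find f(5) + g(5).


f(5) = 28
g(5) = 22
Sum = 50

50


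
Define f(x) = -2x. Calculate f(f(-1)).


f(-1) = 2
f(2) = -4

-4


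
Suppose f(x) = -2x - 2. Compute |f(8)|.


f(8) = -18
|-18| = 18

18


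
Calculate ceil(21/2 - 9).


21/2 = 10.5
10.5 - 9 = 1.5
ceil(1.5) = 2

2


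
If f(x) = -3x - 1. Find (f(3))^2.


f(3) = -10
(-10)^2 = 100

100


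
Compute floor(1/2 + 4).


4


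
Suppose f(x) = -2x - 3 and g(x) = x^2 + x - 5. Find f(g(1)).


g(1) = -3
f(-3) = 3

3


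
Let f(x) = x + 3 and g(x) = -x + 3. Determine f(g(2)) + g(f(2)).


f(g(2)) = 4
g(f(2)) = -2
Sum = 2

2


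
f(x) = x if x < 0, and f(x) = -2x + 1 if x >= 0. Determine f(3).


3 satisfies x >= 0
f(3) = -5

-5


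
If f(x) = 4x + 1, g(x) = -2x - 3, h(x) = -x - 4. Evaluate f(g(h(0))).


h(0) = -4
g(-4) = 5
f(5) = 21

21


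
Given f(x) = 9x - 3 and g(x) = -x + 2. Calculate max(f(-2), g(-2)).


f(-2) = -21
g(-2) = 4
max = 4

4


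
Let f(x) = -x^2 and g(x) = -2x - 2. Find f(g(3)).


-64


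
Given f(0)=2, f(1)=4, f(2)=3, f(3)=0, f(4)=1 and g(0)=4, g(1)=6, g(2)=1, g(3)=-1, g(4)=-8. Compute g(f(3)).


f(3) = 0
g(0) = 4

4


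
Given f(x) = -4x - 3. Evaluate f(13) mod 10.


5


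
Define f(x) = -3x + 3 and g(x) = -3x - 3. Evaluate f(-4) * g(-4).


f(-4) = 15
g(-4) = 9
Product = 135

135


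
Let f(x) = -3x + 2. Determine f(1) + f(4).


f(1) = -1
f(4) = -10
Sum = -11

-11


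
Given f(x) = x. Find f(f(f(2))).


f(2) = 2
f(2) = 2
f(2) = 2

2


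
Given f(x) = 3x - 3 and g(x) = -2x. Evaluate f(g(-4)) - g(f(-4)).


f(g(-4)) = 21
g(f(-4)) = 30
Difference = -9

-9


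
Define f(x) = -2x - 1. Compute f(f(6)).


f(6) = -13
f(-13) = 25

25


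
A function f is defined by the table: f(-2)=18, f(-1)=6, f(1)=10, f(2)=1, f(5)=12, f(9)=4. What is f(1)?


Reading from the table at x = 1

10


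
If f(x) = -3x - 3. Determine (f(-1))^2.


f(-1) = 0
(0)^2 = 0

0


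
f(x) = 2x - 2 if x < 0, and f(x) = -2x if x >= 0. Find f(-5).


-12


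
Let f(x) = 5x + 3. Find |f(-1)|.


f(-1) = -2
|-2| = 2

2


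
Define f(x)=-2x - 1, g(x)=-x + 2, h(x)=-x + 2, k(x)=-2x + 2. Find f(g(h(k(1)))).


k(1) = 0
h(0) = 2
g(2) = 0
f(0) = -1

-1


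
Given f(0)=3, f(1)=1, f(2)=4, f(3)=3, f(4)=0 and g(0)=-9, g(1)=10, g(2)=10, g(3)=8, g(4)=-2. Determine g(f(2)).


f(2) = 4
g(4) = -2

-2


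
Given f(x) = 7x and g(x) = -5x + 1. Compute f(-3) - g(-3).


f(-3) = -21
g(-3) = 16
Difference = -37

-37


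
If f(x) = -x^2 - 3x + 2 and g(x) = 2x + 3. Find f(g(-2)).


g(-2) = -1
f(-1) = (-1)*(-1)^2 - 3*(-1) + 2 = 4

4


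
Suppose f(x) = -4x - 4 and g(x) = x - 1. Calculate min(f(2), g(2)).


f(2) = -12
g(2) = 1
min = -12

-12


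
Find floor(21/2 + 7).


21/2 = 10.5
10.5 + 7 = 17.5
floor(17.5) = 17

17


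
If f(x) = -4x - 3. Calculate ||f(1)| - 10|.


f(1) = -7
|-7| = 7
|7 - 10| = 3

3


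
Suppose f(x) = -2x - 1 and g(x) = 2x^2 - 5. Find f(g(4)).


-55


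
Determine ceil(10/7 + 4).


10/7 = 1.4286
1.4286 + 4 = 5.4286
ceil(5.4286) = 6

6


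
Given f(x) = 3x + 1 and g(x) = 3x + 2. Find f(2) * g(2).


f(2) = 7
g(2) = 8
Product = 56

56


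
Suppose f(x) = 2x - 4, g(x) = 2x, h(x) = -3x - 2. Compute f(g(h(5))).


h(5) = -17
g(-17) = -34
f(-34) = -72

-72


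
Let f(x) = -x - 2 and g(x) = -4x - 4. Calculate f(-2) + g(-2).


f(-2) = 0
g(-2) = 4
Sum = 4

4


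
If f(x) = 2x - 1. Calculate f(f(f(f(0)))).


f(0) = -1
f(-1) = -3
f(-3) = -7
f(-7) = -15

-15


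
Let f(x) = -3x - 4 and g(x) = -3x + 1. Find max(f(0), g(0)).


f(0) = -4
g(0) = 1
max = 1

1


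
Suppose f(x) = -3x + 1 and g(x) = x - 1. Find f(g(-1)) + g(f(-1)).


10


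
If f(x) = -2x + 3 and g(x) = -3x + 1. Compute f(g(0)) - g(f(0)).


f(g(0)) = 1
g(f(0)) = -8
Difference = 9

9


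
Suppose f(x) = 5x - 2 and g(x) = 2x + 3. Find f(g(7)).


83


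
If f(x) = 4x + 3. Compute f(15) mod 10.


f(15) = 63
63 mod 10 = 3

3


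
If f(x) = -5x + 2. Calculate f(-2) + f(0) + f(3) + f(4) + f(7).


f(-2) = 12
f(0) = 2
f(3) = -13
f(4) = -18
f(7) = -33
Sum = -50

-50


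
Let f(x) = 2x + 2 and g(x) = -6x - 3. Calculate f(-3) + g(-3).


f(-3) = -4
g(-3) = 15
Sum = 11

11


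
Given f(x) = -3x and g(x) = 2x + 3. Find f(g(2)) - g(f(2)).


f(g(2)) = -21
g(f(2)) = -9
Difference = -12

-12


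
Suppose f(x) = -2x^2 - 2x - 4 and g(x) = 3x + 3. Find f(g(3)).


g(3) = 12
f(12) = (-2)*(12)^2 - 2*(12) - 4 = -316

-316


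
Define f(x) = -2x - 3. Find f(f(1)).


f(1) = -5
f(-5) = 7

7


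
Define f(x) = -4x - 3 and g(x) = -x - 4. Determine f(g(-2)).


g(-2) = -2
f(-2) = 5

5


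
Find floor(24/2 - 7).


24/2 = 12
12 - 7 = 5
floor(5) = 5

5


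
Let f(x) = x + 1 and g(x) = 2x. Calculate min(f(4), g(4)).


f(4) = 5
g(4) = 8
min = 5

5


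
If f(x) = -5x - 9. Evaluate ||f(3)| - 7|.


f(3) = -24
|-24| = 24
|24 - 7| = 17

17


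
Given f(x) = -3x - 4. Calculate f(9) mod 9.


f(9) = -31
-31 mod 9 = 5

5


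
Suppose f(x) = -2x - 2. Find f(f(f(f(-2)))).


f(-2) = 2
f(2) = -6
f(-6) = 10
f(10) = -22

-22


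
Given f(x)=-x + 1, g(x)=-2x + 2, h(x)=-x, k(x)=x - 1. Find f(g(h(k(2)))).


k(2) = 1
h(1) = -1
g(-1) = 4
f(4) = -3

-3


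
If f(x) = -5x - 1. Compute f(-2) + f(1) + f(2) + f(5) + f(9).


f(-2) = 9
f(1) = -6
f(2) = -11
f(5) = -26
f(9) = -46
Sum = -80

-80


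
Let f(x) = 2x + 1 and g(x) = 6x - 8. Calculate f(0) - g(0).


9


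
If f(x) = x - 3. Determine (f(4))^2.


f(4) = 1
(1)^2 = 1

1


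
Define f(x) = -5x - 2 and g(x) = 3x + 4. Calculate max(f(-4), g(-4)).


f(-4) = 18
g(-4) = -8
max = 18

18


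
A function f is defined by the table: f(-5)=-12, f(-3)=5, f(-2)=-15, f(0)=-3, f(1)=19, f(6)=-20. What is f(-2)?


Reading from the table at x = -2

-15


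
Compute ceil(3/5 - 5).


-4


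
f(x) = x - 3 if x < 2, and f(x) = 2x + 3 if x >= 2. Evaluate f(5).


5 satisfies x >= 2
f(5) = 13

13


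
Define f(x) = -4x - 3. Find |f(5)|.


f(5) = -23
|-23| = 23

23


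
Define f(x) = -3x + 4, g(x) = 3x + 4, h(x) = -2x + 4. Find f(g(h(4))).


h(4) = -4
g(-4) = -8
f(-8) = 28

28


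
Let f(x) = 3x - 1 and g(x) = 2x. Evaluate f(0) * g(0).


f(0) = -1
g(0) = 0
Product = 0

0


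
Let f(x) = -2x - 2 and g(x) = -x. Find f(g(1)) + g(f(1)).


f(g(1)) = 0
g(f(1)) = 4
Sum = 4

4


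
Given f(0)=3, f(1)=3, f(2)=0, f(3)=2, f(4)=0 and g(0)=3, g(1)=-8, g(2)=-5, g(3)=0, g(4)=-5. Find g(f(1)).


f(1) = 3
g(3) = 0

0


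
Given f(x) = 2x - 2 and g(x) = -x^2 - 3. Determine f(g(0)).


g(0) = -3
f(-3) = -8

-8


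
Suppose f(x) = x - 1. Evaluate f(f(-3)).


f(-3) = -4
f(-4) = -5

-5


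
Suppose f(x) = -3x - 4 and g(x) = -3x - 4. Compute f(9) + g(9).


f(9) = -31
g(9) = -31
Sum = -62

-62


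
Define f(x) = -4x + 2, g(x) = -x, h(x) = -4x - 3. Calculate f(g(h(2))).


h(2) = -11
g(-11) = 11
f(11) = -42

-42


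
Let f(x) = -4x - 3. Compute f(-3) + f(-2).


f(-3) = 9
f(-2) = 5
Sum = 14

14


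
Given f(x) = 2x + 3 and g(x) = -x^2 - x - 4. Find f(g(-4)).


g(-4) = -16
f(-16) = -29

-29


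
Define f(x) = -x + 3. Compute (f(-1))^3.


f(-1) = 4
(4)^3 = 64

64


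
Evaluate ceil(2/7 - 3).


2/7 = 0.2857
0.2857 - 3 = -2.7143
ceil(-2.7143) = -2

-2


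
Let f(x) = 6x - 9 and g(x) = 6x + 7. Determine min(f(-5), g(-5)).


f(-5) = -39
g(-5) = -23
min = -39

-39


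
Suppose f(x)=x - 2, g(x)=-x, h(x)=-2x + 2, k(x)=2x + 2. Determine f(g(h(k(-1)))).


k(-1) = 0
h(0) = 2
g(2) = -2
f(-2) = -4

-4


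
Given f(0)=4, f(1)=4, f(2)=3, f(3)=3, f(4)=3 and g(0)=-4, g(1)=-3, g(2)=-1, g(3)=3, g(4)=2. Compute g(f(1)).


f(1) = 4
g(4) = 2

2
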